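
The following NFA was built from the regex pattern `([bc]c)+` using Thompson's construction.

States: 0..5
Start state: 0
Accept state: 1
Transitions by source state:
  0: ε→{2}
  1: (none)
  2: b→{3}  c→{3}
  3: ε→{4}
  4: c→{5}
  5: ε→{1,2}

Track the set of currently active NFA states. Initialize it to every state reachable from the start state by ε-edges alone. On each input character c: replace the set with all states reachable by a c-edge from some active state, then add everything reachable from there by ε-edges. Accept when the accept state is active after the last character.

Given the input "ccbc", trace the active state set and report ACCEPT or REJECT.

S₀ = ε-closure({0}) = {0,2}
'c' @ 1: {3,4}
'c' @ 2: {1,2,5}  [accepting]
'b' @ 3: {3,4}
'c' @ 4: {1,2,5}  [accepting]
final: {1,2,5}; accept 1 in set

Answer: ACCEPT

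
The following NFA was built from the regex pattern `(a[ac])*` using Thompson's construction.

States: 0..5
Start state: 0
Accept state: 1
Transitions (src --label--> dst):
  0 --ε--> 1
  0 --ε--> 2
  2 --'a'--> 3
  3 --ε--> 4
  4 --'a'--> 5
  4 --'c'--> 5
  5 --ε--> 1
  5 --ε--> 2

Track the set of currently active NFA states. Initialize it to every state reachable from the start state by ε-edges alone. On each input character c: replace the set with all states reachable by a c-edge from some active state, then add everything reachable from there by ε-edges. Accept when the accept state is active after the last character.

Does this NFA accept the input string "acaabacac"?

Answer: REJECT

Steps:
S₀ = ε-closure({0}) = {0,1,2}
'a' @ 1: {3,4}
'c' @ 2: {1,2,5}  (accept∈set)
'a' @ 3: {3,4}
'a' @ 4: {1,2,5}  (accept∈set)
'b' @ 5: {}  — state set empty
rest 'acac' ignored (set empty)
final: {}; accept 1 not in set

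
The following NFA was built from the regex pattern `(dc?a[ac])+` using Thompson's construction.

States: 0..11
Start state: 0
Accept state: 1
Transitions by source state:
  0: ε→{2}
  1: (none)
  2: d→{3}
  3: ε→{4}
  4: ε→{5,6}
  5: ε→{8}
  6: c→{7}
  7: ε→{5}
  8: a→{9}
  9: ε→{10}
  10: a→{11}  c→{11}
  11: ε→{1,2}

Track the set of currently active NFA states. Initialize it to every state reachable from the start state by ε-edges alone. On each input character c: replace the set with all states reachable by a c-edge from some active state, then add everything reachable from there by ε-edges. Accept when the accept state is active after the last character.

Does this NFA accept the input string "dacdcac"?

S₀ = ε-closure({0}) = {0,2}
'd' @ 1: {3,4,5,6,8}
'a' @ 2: {9,10}
'c' @ 3: {1,2,11}  [accepting]
'd' @ 4: {3,4,5,6,8}
'c' @ 5: {5,7,8}
'a' @ 6: {9,10}
'c' @ 7: {1,2,11}  [accepting]
final: {1,2,11}; accept 1 in set

Answer: ACCEPT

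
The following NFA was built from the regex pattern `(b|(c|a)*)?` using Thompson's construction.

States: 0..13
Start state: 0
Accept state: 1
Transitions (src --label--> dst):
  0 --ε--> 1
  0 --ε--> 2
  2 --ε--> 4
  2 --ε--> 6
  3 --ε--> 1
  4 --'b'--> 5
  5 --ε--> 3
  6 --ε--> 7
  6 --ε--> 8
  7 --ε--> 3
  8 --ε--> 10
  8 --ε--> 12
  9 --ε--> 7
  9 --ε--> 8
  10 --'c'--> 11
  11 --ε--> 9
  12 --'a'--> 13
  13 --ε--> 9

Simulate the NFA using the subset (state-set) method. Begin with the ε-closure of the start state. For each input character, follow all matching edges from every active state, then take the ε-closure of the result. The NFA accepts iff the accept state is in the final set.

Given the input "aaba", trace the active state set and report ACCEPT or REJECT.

start: ε-closure({0}) = {0,1,2,3,4,6,7,8,10,12}
'a' @ 1: {1,3,7,8,9,10,12,13}  [accepting]
'a' @ 2: {1,3,7,8,9,10,12,13}  [accepting]
'b' @ 3: {}  — dead — no transitions
rest 'a' ignored (set empty)
end set {} — state 1 not in

Answer: REJECT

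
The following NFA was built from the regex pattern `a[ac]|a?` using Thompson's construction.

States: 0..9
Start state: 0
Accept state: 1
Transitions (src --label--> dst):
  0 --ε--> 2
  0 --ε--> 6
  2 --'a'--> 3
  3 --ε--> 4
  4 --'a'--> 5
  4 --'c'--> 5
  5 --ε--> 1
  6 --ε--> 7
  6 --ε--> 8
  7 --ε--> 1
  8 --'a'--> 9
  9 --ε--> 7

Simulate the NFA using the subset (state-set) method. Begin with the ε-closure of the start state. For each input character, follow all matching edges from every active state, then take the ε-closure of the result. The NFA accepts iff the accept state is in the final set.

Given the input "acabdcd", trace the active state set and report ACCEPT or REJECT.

Answer: REJECT

Derivation:
start: ε-closure({0}) = {0,1,2,6,7,8}
'a' @ 1: {1,3,4,7,9}  (accept∈set)
'c' @ 2: {1,5}  (accept∈set)
'a' @ 3: {}  — dead — no transitions
rest 'bdcd' ignored (set empty)
end set {} — state 1 not in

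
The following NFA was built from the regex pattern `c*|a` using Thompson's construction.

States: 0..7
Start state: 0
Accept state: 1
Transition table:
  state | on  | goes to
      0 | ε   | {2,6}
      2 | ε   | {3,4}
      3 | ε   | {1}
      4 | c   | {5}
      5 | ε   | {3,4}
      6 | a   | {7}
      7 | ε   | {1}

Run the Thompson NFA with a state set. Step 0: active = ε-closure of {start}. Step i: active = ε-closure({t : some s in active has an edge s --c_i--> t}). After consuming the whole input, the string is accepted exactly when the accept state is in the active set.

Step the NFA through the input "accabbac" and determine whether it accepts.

initial (ε-close {0}): {0,1,2,3,4,6}
'a' @ 1: {1,7}  (accept∈set)
'c' @ 2: {}  — no active states
rest 'cabbac' ignored (set empty)
end set {} — state 1 not in

Answer: REJECT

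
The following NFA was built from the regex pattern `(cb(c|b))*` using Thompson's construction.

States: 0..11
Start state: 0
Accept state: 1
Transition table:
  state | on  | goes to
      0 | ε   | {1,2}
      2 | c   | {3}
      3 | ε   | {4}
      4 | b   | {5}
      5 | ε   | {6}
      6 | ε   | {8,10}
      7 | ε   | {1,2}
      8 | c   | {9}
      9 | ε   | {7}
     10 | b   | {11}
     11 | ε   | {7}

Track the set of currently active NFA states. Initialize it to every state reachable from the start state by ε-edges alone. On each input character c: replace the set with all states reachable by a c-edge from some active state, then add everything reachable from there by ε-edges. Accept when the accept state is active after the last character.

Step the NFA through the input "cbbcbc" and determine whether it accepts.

Answer: ACCEPT

Trace:
initial (ε-close {0}): {0,1,2}
'c' @ 1: {3,4}
'b' @ 2: {5,6,8,10}
'b' @ 3: {1,2,7,11}  ✓accept
'c' @ 4: {3,4}
'b' @ 5: {5,6,8,10}
'c' @ 6: {1,2,7,9}  ✓accept
end set {1,2,7,9} — state 1 in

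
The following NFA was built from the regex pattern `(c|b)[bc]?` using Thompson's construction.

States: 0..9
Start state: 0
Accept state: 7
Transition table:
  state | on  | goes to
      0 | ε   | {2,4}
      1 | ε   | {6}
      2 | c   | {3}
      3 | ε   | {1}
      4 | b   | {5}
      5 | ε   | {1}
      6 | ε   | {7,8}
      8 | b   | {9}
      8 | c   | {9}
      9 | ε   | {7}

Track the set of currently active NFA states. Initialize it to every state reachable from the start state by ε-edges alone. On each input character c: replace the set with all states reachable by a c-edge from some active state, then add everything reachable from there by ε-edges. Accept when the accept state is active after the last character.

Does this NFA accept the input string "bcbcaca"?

Answer: REJECT

Steps:
initial (ε-close {0}): {0,2,4}
'b' @ 1: {1,5,6,7,8}  [accepting]
'c' @ 2: {7,9}  [accepting]
'b' @ 3: {}  — no active states
rest 'caca' ignored (set empty)
after full input: {}  (accept=7 not in)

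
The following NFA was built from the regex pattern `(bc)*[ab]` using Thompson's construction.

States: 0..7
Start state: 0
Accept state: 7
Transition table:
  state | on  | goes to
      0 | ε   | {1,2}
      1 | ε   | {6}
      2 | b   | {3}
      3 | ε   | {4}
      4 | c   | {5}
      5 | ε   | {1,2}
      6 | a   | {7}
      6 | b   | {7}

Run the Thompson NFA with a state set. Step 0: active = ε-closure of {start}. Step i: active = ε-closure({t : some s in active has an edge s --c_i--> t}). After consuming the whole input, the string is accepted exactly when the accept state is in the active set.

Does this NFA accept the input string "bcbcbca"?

start: ε-closure({0}) = {0,1,2,6}
'b' @ 1: {3,4,7}  [accepting]
'c' @ 2: {1,2,5,6}
'b' @ 3: {3,4,7}  [accepting]
'c' @ 4: {1,2,5,6}
'b' @ 5: {3,4,7}  [accepting]
'c' @ 6: {1,2,5,6}
'a' @ 7: {7}  [accepting]
after full input: {7}  (accept=7 in)

Answer: ACCEPT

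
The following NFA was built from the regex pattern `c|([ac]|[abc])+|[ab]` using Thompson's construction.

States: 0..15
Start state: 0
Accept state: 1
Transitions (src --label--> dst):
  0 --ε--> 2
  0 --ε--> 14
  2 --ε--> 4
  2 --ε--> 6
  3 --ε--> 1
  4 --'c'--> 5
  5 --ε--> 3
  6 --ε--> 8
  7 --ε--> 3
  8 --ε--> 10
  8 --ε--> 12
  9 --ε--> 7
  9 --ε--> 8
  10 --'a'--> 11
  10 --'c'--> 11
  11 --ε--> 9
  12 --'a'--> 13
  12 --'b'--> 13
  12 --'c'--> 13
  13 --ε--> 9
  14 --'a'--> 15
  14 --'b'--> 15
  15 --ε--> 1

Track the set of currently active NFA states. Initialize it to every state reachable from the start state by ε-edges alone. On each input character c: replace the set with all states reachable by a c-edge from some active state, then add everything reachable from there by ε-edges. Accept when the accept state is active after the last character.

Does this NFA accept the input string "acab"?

S₀ = ε-closure({0}) = {0,2,4,6,8,10,12,14}
'a' @ 1: {1,3,7,8,9,10,11,12,13,15}  [accepting]
'c' @ 2: {1,3,7,8,9,10,11,12,13}  [accepting]
'a' @ 3: {1,3,7,8,9,10,11,12,13}  [accepting]
'b' @ 4: {1,3,7,8,9,10,12,13}  [accepting]
after full input: {1,3,7,8,9,10,12,13}  (accept=1 in)

Answer: ACCEPT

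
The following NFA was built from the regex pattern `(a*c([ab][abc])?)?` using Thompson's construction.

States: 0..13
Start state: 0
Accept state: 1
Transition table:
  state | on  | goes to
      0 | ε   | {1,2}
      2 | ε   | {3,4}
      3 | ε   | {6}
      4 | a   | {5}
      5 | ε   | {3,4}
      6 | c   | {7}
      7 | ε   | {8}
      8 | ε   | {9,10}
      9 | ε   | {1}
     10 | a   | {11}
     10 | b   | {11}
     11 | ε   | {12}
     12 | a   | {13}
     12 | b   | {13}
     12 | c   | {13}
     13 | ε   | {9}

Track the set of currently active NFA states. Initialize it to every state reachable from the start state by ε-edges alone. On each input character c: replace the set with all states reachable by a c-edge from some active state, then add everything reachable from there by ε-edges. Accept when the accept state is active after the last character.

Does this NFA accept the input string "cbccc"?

Answer: REJECT

Steps:
initial (ε-close {0}): {0,1,2,3,4,6}
'c' @ 1: {1,7,8,9,10}  [accepting]
'b' @ 2: {11,12}
'c' @ 3: {1,9,13}  [accepting]
'c' @ 4: {}  — dead — no transitions
rest 'c' ignored (set empty)
final: {}; accept 1 not in set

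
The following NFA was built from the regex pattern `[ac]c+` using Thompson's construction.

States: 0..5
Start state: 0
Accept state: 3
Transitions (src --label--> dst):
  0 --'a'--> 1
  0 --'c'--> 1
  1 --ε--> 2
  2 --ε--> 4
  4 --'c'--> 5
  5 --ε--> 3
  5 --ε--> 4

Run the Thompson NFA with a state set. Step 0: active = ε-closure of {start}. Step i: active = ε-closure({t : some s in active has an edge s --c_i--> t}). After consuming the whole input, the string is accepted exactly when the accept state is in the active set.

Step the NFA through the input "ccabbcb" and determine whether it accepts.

Answer: REJECT

Trace:
initial (ε-close {0}): {0}
'c' @ 1: {1,2,4}
'c' @ 2: {3,4,5}  (accept∈set)
'a' @ 3: {}  — state set empty
rest 'bbcb' ignored (set empty)
final: {}; accept 3 not in set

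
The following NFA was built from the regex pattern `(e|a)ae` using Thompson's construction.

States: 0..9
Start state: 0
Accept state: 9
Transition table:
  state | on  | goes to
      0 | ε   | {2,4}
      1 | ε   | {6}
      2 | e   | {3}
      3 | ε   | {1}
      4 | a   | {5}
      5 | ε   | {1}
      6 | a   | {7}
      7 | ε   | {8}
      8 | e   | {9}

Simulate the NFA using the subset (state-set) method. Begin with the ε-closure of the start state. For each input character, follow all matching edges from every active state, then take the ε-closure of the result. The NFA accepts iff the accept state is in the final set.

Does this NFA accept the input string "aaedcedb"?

Answer: REJECT

Trace:
S₀ = ε-closure({0}) = {0,2,4}
'a' @ 1: {1,5,6}
'a' @ 2: {7,8}
'e' @ 3: {9}  ✓accept
'd' @ 4: {}  — state set empty
rest 'cedb' ignored (set empty)
final: {}; accept 9 not in set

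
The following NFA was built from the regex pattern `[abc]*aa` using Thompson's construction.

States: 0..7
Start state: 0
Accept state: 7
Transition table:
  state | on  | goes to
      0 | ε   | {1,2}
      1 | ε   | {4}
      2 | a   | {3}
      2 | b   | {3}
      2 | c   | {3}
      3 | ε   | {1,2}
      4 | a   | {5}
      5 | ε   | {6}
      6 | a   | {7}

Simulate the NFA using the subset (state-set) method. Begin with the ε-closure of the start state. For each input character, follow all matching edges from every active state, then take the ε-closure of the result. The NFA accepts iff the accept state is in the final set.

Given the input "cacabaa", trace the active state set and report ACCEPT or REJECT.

initial (ε-close {0}): {0,1,2,4}
'c' @ 1: {1,2,3,4}
'a' @ 2: {1,2,3,4,5,6}
'c' @ 3: {1,2,3,4}
'a' @ 4: {1,2,3,4,5,6}
'b' @ 5: {1,2,3,4}
'a' @ 6: {1,2,3,4,5,6}
'a' @ 7: {1,2,3,4,5,6,7}  (accept∈set)
final: {1,2,3,4,5,6,7}; accept 7 in set

Answer: ACCEPT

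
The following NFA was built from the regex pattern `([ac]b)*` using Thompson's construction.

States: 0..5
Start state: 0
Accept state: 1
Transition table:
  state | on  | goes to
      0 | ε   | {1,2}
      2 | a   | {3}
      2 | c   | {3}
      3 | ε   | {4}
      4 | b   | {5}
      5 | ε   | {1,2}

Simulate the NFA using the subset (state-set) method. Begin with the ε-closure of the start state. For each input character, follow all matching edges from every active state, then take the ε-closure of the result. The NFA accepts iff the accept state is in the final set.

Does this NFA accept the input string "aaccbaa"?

S₀ = ε-closure({0}) = {0,1,2}
'a' @ 1: {3,4}
'a' @ 2: {}  — dead — no transitions
rest 'ccbaa' ignored (set empty)
final: {}; accept 1 not in set

Answer: REJECT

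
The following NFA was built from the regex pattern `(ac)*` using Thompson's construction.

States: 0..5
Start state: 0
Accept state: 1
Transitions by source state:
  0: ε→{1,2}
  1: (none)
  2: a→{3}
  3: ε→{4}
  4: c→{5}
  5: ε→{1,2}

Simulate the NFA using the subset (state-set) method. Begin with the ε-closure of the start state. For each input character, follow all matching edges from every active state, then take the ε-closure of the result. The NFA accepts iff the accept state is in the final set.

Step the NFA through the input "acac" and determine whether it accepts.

S₀ = ε-closure({0}) = {0,1,2}
'a' @ 1: {3,4}
'c' @ 2: {1,2,5}  [accepting]
'a' @ 3: {3,4}
'c' @ 4: {1,2,5}  [accepting]
final: {1,2,5}; accept 1 in set

Answer: ACCEPT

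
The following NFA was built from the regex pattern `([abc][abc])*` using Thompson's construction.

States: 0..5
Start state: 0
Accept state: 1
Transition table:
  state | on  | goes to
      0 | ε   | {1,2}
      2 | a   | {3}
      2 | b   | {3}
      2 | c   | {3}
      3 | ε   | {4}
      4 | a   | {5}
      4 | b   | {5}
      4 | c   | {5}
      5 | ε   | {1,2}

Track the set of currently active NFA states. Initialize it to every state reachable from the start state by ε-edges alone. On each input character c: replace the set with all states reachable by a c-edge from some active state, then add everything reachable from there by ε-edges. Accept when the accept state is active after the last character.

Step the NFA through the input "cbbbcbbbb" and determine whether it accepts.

start: ε-closure({0}) = {0,1,2}
'c' @ 1: {3,4}
'b' @ 2: {1,2,5}  [accepting]
'b' @ 3: {3,4}
'b' @ 4: {1,2,5}  [accepting]
'c' @ 5: {3,4}
'b' @ 6: {1,2,5}  [accepting]
'b' @ 7: {3,4}
'b' @ 8: {1,2,5}  [accepting]
'b' @ 9: {3,4}
end set {3,4} — state 1 not in

Answer: REJECT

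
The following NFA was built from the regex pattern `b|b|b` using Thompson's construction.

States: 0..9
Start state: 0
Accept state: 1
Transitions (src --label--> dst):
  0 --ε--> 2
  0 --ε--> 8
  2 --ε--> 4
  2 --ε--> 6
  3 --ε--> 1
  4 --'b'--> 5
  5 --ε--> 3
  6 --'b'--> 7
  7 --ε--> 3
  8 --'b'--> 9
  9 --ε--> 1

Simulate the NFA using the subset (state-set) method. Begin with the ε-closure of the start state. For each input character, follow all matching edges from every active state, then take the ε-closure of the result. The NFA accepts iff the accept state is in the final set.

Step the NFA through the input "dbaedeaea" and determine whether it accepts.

initial (ε-close {0}): {0,2,4,6,8}
'd' @ 1: {}  — state set empty
rest 'baedeaea' ignored (set empty)
end set {} — state 1 not in

Answer: REJECT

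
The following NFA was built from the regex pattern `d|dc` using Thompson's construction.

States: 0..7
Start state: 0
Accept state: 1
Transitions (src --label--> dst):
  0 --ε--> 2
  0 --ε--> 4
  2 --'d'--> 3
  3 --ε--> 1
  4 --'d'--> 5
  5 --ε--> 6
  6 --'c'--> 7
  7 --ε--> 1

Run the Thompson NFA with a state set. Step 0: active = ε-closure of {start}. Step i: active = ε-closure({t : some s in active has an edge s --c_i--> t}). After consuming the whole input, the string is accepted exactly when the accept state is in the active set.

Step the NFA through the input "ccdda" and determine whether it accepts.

Answer: REJECT

Trace:
start: ε-closure({0}) = {0,2,4}
'c' @ 1: {}  — state set empty
rest 'cdda' ignored (set empty)
end set {} — state 1 not in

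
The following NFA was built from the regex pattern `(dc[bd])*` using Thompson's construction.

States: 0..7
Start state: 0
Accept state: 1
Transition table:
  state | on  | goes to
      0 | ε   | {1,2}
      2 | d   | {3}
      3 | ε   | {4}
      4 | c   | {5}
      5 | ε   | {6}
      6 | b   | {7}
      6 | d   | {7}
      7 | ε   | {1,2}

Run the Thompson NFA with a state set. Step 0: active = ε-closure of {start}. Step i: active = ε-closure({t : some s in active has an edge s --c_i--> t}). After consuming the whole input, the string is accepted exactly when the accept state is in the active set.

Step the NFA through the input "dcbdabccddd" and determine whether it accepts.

Answer: REJECT

Trace:
S₀ = ε-closure({0}) = {0,1,2}
'd' @ 1: {3,4}
'c' @ 2: {5,6}
'b' @ 3: {1,2,7}  (accept∈set)
'd' @ 4: {3,4}
'a' @ 5: {}  — dead — no transitions
rest 'bccddd' ignored (set empty)
after full input: {}  (accept=1 not in)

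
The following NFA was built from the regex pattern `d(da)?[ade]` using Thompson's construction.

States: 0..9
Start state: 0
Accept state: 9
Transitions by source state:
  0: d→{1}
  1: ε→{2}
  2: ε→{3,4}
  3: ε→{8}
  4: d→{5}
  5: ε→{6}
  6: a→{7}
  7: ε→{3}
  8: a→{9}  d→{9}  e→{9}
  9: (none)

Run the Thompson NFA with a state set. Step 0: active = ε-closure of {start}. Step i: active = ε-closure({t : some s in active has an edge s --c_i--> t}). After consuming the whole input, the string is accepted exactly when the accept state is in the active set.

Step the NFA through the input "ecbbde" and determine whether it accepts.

Answer: REJECT

Derivation:
initial (ε-close {0}): {0}
'e' @ 1: {}  — no active states
rest 'cbbde' ignored (set empty)
final: {}; accept 9 not in set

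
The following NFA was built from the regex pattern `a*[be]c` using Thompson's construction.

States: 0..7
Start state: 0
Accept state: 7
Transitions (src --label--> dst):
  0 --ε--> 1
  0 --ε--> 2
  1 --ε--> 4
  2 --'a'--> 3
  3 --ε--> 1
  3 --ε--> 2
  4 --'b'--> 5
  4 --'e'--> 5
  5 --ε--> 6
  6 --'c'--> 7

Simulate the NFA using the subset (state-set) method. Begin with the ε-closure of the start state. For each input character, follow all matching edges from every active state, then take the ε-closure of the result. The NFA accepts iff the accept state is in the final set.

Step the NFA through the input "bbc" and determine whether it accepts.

Answer: REJECT

Derivation:
start: ε-closure({0}) = {0,1,2,4}
'b' @ 1: {5,6}
'b' @ 2: {}  — dead — no transitions
rest 'c' ignored (set empty)
final: {}; accept 7 not in set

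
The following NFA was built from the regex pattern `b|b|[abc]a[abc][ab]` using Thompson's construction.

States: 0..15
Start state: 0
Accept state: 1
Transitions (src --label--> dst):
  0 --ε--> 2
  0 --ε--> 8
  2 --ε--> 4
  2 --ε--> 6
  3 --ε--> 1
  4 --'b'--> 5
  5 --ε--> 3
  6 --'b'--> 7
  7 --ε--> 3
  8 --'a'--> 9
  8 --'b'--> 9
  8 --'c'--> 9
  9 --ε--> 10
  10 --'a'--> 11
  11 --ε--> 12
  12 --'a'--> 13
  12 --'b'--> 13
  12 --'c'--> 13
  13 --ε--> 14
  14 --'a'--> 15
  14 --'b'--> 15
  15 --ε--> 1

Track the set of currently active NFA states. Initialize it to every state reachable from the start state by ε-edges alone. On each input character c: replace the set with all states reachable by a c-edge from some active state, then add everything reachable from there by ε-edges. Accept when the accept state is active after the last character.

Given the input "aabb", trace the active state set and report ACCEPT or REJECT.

Answer: ACCEPT

Steps:
start: ε-closure({0}) = {0,2,4,6,8}
'a' @ 1: {9,10}
'a' @ 2: {11,12}
'b' @ 3: {13,14}
'b' @ 4: {1,15}  (accept∈set)
end set {1,15} — state 1 in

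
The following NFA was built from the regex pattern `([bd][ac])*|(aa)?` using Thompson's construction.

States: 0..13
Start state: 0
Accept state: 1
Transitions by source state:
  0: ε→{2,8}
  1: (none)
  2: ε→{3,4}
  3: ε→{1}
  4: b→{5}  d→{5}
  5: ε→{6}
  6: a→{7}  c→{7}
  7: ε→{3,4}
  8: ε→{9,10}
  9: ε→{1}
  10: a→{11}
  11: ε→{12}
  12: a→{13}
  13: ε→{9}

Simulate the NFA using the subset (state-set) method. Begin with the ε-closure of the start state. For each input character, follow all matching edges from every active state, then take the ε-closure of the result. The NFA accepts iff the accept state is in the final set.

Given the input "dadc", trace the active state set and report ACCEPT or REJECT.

S₀ = ε-closure({0}) = {0,1,2,3,4,8,9,10}
'd' @ 1: {5,6}
'a' @ 2: {1,3,4,7}  [accepting]
'd' @ 3: {5,6}
'c' @ 4: {1,3,4,7}  [accepting]
end set {1,3,4,7} — state 1 in

Answer: ACCEPT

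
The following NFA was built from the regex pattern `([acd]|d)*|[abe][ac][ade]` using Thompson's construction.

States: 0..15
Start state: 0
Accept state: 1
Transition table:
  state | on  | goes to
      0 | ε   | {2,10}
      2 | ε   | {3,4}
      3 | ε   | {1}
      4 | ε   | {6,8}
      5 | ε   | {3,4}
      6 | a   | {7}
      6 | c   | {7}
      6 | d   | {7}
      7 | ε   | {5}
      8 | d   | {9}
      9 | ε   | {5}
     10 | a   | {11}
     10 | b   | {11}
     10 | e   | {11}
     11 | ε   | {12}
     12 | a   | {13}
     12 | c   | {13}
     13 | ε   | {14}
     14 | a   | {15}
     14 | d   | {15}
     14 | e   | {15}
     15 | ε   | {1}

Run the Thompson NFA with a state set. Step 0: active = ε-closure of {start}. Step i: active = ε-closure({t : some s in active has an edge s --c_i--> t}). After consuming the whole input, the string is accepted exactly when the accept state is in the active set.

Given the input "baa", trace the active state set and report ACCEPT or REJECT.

Answer: ACCEPT

Trace:
initial (ε-close {0}): {0,1,2,3,4,6,8,10}
'b' @ 1: {11,12}
'a' @ 2: {13,14}
'a' @ 3: {1,15}  (accept∈set)
after full input: {1,15}  (accept=1 in)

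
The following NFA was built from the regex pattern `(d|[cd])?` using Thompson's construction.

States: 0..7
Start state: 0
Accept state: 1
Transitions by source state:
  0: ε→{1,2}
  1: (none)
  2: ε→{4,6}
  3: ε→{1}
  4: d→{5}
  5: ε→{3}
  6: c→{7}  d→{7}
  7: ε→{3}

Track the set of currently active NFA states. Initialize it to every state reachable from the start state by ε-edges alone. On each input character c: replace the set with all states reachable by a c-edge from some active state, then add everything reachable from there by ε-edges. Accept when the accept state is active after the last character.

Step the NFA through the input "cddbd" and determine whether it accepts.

initial (ε-close {0}): {0,1,2,4,6}
'c' @ 1: {1,3,7}  ✓accept
'd' @ 2: {}  — state set empty
rest 'dbd' ignored (set empty)
end set {} — state 1 not in

Answer: REJECT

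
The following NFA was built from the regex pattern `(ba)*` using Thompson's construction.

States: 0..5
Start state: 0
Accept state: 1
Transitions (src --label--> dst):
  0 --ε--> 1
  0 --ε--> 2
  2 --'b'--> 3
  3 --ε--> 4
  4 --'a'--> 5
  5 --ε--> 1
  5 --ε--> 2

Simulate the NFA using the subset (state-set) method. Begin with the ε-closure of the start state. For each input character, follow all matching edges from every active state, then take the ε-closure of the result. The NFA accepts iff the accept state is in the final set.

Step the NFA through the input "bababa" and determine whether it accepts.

Answer: ACCEPT

Trace:
start: ε-closure({0}) = {0,1,2}
'b' @ 1: {3,4}
'a' @ 2: {1,2,5}  [accepting]
'b' @ 3: {3,4}
'a' @ 4: {1,2,5}  [accepting]
'b' @ 5: {3,4}
'a' @ 6: {1,2,5}  [accepting]
final: {1,2,5}; accept 1 in set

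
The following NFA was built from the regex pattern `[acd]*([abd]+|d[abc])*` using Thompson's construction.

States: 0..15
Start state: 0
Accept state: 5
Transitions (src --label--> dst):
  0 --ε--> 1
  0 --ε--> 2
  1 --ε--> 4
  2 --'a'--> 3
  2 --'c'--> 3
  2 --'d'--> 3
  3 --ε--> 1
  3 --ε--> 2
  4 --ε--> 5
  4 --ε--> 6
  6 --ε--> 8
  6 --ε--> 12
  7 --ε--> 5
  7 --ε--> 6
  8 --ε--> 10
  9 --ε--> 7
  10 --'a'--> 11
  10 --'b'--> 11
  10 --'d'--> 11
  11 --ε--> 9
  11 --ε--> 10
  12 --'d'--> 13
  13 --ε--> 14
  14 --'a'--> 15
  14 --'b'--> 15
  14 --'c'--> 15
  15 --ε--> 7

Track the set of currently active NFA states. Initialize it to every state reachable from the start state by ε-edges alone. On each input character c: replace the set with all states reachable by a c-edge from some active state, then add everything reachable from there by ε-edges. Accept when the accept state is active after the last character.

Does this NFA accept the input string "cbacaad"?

Answer: REJECT

Trace:
S₀ = ε-closure({0}) = {0,1,2,4,5,6,8,10,12}
'c' @ 1: {1,2,3,4,5,6,8,10,12}  [accepting]
'b' @ 2: {5,6,7,8,9,10,11,12}  [accepting]
'a' @ 3: {5,6,7,8,9,10,11,12}  [accepting]
'c' @ 4: {}  — state set empty
rest 'aad' ignored (set empty)
final: {}; accept 5 not in set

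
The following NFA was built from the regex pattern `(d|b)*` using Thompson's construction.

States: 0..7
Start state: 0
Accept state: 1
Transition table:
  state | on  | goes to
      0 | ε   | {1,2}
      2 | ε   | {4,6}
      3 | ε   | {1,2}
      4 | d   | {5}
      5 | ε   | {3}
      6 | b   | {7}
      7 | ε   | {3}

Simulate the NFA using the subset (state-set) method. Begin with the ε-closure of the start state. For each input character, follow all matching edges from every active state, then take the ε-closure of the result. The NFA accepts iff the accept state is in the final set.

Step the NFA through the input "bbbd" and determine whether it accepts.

Answer: ACCEPT

Steps:
start: ε-closure({0}) = {0,1,2,4,6}
'b' @ 1: {1,2,3,4,6,7}  [accepting]
'b' @ 2: {1,2,3,4,6,7}  [accepting]
'b' @ 3: {1,2,3,4,6,7}  [accepting]
'd' @ 4: {1,2,3,4,5,6}  [accepting]
after full input: {1,2,3,4,5,6}  (accept=1 in)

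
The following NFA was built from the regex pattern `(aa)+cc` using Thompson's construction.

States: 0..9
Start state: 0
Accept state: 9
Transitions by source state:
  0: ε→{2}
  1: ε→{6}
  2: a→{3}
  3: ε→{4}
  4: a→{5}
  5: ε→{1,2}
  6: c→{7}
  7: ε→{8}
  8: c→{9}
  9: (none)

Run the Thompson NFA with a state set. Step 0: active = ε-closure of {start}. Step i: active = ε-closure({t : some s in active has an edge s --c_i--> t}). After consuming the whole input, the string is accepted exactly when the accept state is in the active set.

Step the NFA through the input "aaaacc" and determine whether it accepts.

S₀ = ε-closure({0}) = {0,2}
'a' @ 1: {3,4}
'a' @ 2: {1,2,5,6}
'a' @ 3: {3,4}
'a' @ 4: {1,2,5,6}
'c' @ 5: {7,8}
'c' @ 6: {9}  [accepting]
final: {9}; accept 9 in set

Answer: ACCEPT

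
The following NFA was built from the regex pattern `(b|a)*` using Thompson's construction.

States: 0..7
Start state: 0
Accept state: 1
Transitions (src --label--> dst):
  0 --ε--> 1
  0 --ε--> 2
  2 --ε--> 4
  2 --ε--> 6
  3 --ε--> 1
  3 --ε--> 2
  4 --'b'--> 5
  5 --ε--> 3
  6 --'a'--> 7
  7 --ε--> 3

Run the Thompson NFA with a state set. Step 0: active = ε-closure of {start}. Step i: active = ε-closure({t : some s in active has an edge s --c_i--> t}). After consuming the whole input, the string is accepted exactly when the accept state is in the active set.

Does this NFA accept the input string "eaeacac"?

start: ε-closure({0}) = {0,1,2,4,6}
'e' @ 1: {}  — dead — no transitions
rest 'aeacac' ignored (set empty)
end set {} — state 1 not in

Answer: REJECT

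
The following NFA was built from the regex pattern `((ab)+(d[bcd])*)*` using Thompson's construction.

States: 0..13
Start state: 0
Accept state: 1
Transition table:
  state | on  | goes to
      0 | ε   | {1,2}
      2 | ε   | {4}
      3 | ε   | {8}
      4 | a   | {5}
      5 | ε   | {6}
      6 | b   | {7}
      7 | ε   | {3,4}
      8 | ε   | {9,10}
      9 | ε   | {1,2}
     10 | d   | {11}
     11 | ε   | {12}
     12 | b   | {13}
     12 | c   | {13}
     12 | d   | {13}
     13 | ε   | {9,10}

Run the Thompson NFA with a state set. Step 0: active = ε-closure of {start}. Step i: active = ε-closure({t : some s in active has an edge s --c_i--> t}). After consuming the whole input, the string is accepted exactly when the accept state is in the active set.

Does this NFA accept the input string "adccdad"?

start: ε-closure({0}) = {0,1,2,4}
'a' @ 1: {5,6}
'd' @ 2: {}  — state set empty
rest 'ccdad' ignored (set empty)
after full input: {}  (accept=1 not in)

Answer: REJECT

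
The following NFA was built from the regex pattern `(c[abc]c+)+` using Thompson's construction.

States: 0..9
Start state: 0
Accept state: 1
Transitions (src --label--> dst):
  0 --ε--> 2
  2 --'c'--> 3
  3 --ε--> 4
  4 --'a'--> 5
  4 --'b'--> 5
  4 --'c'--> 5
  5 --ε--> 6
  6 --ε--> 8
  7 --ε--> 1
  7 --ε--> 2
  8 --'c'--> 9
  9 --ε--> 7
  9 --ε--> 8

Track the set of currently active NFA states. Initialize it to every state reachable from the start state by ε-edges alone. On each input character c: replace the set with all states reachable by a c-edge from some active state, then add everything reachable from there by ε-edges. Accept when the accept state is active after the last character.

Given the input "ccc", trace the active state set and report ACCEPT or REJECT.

Answer: ACCEPT

Trace:
initial (ε-close {0}): {0,2}
'c' @ 1: {3,4}
'c' @ 2: {5,6,8}
'c' @ 3: {1,2,7,8,9}  [accepting]
end set {1,2,7,8,9} — state 1 in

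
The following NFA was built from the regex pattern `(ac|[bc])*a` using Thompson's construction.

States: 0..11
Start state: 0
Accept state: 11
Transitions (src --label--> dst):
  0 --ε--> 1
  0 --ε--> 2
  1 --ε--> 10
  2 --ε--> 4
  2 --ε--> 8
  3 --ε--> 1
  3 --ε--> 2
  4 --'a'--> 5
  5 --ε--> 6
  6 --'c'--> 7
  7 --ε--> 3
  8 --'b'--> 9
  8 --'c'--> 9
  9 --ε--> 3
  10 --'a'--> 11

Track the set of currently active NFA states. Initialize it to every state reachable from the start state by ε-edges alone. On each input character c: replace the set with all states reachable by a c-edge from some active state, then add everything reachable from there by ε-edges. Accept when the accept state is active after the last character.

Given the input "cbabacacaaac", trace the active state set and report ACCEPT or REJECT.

Answer: REJECT

Derivation:
initial (ε-close {0}): {0,1,2,4,8,10}
'c' @ 1: {1,2,3,4,8,9,10}
'b' @ 2: {1,2,3,4,8,9,10}
'a' @ 3: {5,6,11}  ✓accept
'b' @ 4: {}  — no active states
rest 'acacaaac' ignored (set empty)
final: {}; accept 11 not in set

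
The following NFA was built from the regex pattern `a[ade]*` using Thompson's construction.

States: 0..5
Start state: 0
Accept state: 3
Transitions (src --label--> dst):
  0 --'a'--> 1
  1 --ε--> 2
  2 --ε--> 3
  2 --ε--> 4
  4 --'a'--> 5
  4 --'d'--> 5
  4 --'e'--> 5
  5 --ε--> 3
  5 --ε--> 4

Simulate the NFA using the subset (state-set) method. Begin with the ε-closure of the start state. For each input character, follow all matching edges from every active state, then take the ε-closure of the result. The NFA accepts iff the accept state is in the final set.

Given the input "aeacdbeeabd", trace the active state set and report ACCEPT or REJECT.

Answer: REJECT

Trace:
start: ε-closure({0}) = {0}
'a' @ 1: {1,2,3,4}  [accepting]
'e' @ 2: {3,4,5}  [accepting]
'a' @ 3: {3,4,5}  [accepting]
'c' @ 4: {}  — dead — no transitions
rest 'dbeeabd' ignored (set empty)
end set {} — state 3 not in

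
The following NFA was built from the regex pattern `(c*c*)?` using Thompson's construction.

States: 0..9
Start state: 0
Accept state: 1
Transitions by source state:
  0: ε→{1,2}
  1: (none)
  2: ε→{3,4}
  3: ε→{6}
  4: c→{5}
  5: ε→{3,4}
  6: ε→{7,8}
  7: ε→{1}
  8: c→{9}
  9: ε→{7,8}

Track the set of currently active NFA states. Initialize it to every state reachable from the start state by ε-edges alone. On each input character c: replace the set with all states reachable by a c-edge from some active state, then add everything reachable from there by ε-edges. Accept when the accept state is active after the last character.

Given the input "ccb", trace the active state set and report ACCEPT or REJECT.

initial (ε-close {0}): {0,1,2,3,4,6,7,8}
'c' @ 1: {1,3,4,5,6,7,8,9}  ✓accept
'c' @ 2: {1,3,4,5,6,7,8,9}  ✓accept
'b' @ 3: {}  — state set empty
final: {}; accept 1 not in set

Answer: REJECT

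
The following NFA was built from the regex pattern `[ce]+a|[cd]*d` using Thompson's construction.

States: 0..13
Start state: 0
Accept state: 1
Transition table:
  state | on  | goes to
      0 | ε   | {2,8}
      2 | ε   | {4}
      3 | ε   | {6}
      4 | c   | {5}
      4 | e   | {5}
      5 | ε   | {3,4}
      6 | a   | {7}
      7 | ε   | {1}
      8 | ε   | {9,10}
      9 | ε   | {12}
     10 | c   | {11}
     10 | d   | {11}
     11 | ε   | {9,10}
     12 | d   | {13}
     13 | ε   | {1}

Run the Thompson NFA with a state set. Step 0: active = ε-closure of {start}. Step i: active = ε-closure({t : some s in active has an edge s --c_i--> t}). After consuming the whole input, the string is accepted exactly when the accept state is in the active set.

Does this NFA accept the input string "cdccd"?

Answer: ACCEPT

Trace:
initial (ε-close {0}): {0,2,4,8,9,10,12}
'c' @ 1: {3,4,5,6,9,10,11,12}
'd' @ 2: {1,9,10,11,12,13}  ✓accept
'c' @ 3: {9,10,11,12}
'c' @ 4: {9,10,11,12}
'd' @ 5: {1,9,10,11,12,13}  ✓accept
end set {1,9,10,11,12,13} — state 1 in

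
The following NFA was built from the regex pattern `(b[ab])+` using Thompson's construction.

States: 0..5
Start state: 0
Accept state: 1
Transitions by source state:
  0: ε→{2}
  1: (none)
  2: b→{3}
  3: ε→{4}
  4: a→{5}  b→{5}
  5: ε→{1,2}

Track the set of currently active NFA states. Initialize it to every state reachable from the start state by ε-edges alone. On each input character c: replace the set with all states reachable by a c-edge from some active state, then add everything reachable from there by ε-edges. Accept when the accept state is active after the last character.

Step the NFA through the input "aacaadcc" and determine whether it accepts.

Answer: REJECT

Derivation:
S₀ = ε-closure({0}) = {0,2}
'a' @ 1: {}  — no active states
rest 'acaadcc' ignored (set empty)
after full input: {}  (accept=1 not in)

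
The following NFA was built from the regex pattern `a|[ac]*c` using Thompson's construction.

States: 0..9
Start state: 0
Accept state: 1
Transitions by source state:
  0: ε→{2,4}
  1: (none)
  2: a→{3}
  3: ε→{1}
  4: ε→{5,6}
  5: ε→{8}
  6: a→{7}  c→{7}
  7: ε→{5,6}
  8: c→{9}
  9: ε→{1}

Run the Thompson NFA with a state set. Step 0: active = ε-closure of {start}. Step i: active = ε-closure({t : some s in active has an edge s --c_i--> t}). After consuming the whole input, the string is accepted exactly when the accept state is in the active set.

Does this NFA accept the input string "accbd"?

start: ε-closure({0}) = {0,2,4,5,6,8}
'a' @ 1: {1,3,5,6,7,8}  [accepting]
'c' @ 2: {1,5,6,7,8,9}  [accepting]
'c' @ 3: {1,5,6,7,8,9}  [accepting]
'b' @ 4: {}  — state set empty
rest 'd' ignored (set empty)
after full input: {}  (accept=1 not in)

Answer: REJECT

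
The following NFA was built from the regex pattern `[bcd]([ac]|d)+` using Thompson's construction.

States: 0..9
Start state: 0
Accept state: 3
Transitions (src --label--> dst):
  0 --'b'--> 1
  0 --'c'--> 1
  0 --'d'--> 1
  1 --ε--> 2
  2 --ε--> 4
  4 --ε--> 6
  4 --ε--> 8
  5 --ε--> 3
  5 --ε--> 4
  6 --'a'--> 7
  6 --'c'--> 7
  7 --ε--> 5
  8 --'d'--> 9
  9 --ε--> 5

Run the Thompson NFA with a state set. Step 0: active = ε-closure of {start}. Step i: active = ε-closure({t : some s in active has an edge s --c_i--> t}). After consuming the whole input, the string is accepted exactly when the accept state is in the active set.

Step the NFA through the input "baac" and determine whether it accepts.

Answer: ACCEPT

Derivation:
initial (ε-close {0}): {0}
'b' @ 1: {1,2,4,6,8}
'a' @ 2: {3,4,5,6,7,8}  ✓accept
'a' @ 3: {3,4,5,6,7,8}  ✓accept
'c' @ 4: {3,4,5,6,7,8}  ✓accept
end set {3,4,5,6,7,8} — state 3 in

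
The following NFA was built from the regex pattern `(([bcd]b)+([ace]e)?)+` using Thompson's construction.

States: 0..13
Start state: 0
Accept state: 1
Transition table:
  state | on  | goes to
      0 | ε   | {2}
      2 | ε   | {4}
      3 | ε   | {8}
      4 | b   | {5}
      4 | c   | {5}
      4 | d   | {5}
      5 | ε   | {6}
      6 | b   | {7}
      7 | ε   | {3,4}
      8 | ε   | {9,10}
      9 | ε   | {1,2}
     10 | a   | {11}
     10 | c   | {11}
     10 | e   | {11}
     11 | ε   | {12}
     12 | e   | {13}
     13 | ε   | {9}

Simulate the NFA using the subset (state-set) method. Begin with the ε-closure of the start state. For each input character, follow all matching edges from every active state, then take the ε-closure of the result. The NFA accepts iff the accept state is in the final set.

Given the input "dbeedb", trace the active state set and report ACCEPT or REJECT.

S₀ = ε-closure({0}) = {0,2,4}
'd' @ 1: {5,6}
'b' @ 2: {1,2,3,4,7,8,9,10}  [accepting]
'e' @ 3: {11,12}
'e' @ 4: {1,2,4,9,13}  [accepting]
'd' @ 5: {5,6}
'b' @ 6: {1,2,3,4,7,8,9,10}  [accepting]
after full input: {1,2,3,4,7,8,9,10}  (accept=1 in)

Answer: ACCEPT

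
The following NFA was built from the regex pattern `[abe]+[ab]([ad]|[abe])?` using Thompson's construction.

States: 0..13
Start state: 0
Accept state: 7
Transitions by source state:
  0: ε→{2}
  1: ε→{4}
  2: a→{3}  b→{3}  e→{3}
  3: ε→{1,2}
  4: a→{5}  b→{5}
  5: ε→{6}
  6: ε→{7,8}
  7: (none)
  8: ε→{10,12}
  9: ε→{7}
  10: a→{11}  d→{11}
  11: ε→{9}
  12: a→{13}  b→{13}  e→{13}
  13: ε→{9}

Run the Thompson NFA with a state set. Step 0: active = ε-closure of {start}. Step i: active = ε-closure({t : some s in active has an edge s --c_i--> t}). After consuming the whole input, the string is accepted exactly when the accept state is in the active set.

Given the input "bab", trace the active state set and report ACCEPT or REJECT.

Answer: ACCEPT

Derivation:
start: ε-closure({0}) = {0,2}
'b' @ 1: {1,2,3,4}
'a' @ 2: {1,2,3,4,5,6,7,8,10,12}  [accepting]
'b' @ 3: {1,2,3,4,5,6,7,8,9,10,12,13}  [accepting]
final: {1,2,3,4,5,6,7,8,9,10,12,13}; accept 7 in set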